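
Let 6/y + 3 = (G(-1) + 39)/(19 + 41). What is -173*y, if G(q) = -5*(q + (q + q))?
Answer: 3460/7 ≈ 494.29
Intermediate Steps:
G(q) = -15*q (G(q) = -5*(q + 2*q) = -15*q)
y = -20/7 (y = 6/(-3 + (-15*(-1) + 39)/(19 + 41)) = 6/(-3 + (15 + 39)/60) = 6/(-3 + 54*(1/60)) = 6/(-3 + 9/10) = 6/(-21/10) = 6*(-10/21) = -20/7 ≈ -2.8571)
-173*y = -173*(-20/7) = 3460/7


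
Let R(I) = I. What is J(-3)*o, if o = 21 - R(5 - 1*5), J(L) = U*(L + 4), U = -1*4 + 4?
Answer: 0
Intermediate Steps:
U = 0 (U = -4 + 4 = 0)
J(L) = 0 (J(L) = 0*(L + 4) = 0*(4 + L) = 0)
o = 21 (o = 21 - (5 - 1*5) = 21 - (5 - 5) = 21 - 1*0 = 21 + 0 = 21)
J(-3)*o = 0*21 = 0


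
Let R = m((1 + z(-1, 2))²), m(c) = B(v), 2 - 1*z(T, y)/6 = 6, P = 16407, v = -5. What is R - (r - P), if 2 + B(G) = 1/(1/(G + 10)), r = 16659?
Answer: -249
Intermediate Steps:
z(T, y) = -24 (z(T, y) = 12 - 6*6 = 12 - 36 = -24)
B(G) = 8 + G (B(G) = -2 + 1/(1/(G + 10)) = -2 + 1/(1/(10 + G)) = -2 + (10 + G) = 8 + G)
m(c) = 3 (m(c) = 8 - 5 = 3)
R = 3
R - (r - P) = 3 - (16659 - 1*16407) = 3 - (16659 - 16407) = 3 - 1*252 = 3 - 252 = -249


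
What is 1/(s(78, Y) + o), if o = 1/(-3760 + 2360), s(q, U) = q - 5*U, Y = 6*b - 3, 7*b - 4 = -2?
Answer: 1400/118199 ≈ 0.011844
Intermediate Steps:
b = 2/7 (b = 4/7 + (1/7)*(-2) = 4/7 - 2/7 = 2/7 ≈ 0.28571)
Y = -9/7 (Y = 6*(2/7) - 3 = 12/7 - 3 = -9/7 ≈ -1.2857)
o = -1/1400 (o = 1/(-1400) = -1/1400 ≈ -0.00071429)
1/(s(78, Y) + o) = 1/((78 - 5*(-9/7)) - 1/1400) = 1/((78 + 45/7) - 1/1400) = 1/(591/7 - 1/1400) = 1/(118199/1400) = 1400/118199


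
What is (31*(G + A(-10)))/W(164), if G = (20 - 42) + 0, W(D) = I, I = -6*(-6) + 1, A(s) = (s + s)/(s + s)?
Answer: -651/37 ≈ -17.595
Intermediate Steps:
A(s) = 1 (A(s) = (2*s)/((2*s)) = (2*s)*(1/(2*s)) = 1)
I = 37 (I = 36 + 1 = 37)
W(D) = 37
G = -22 (G = -22 + 0 = -22)
(31*(G + A(-10)))/W(164) = (31*(-22 + 1))/37 = (31*(-21))*(1/37) = -651*1/37 = -651/37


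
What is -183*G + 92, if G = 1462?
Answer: -267454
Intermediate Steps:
-183*G + 92 = -183*1462 + 92 = -267546 + 92 = -267454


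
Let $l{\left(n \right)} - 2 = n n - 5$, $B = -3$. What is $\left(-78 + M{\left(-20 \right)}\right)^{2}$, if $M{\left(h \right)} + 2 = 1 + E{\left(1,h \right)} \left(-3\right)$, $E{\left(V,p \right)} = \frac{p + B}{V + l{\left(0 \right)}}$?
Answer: $\frac{51529}{4} \approx 12882.0$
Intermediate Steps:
$l{\left(n \right)} = -3 + n^{2}$ ($l{\left(n \right)} = 2 + \left(n n - 5\right) = 2 + \left(n^{2} - 5\right) = 2 + \left(-5 + n^{2}\right) = -3 + n^{2}$)
$E{\left(V,p \right)} = \frac{-3 + p}{-3 + V}$ ($E{\left(V,p \right)} = \frac{p - 3}{V - \left(3 - 0^{2}\right)} = \frac{-3 + p}{V + \left(-3 + 0\right)} = \frac{-3 + p}{V - 3} = \frac{-3 + p}{-3 + V}$)
$M{\left(h \right)} = - \frac{11}{2} + \frac{3 h}{2}$ ($M{\left(h \right)} = -2 + \left(1 + \frac{3 - h}{3 - 1} \left(-3\right)\right) = -2 + \left(1 + \frac{3 - h}{2} \left(-3\right)\right) = -2 + \left(1 + \left(\frac{3}{2} - \frac{h}{2}\right) \left(-3\right)\right) = -2 + \left(1 + \left(- \frac{9}{2} + \frac{3 h}{2}\right)\right) = -2 + \left(- \frac{7}{2} + \frac{3 h}{2}\right) = - \frac{11}{2} + \frac{3 h}{2}$)
$\left(-78 + M{\left(-20 \right)}\right)^{2} = \left(-78 + \left(- \frac{11}{2} + \frac{3}{2} \left(-20\right)\right)\right)^{2} = \left(-78 - \frac{71}{2}\right)^{2} = \left(- \frac{227}{2}\right)^{2} = \frac{51529}{4}$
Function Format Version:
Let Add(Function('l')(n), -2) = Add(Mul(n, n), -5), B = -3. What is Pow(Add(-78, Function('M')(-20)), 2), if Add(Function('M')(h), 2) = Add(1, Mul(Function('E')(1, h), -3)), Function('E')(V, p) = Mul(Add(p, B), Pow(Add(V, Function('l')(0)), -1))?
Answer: Rational(51529, 4) ≈ 12882.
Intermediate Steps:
Function('l')(n) = Add(-3, Pow(n, 2)) (Function('l')(n) = Add(2, Add(Mul(n, n), -5)) = Add(2, Add(Pow(n, 2), -5)) = Add(2, Add(-5, Pow(n, 2))) = Add(-3, Pow(n, 2)))
Function('E')(V, p) = Mul(Pow(Add(-3, V), -1), Add(-3, p)) (Function('E')(V, p) = Mul(Add(p, -3), Pow(Add(V, Add(-3, Pow(0, 2))), -1)) = Mul(Add(-3, p), Pow(Add(V, Add(-3, 0)), -1)) = Mul(Add(-3, p), Pow(Add(V, -3), -1)) = Mul(Add(-3, p), Pow(Add(-3, V), -1)) = Mul(Pow(Add(-3, V), -1), Add(-3, p)))
Function('M')(h) = Add(Rational(-11, 2), Mul(Rational(3, 2), h)) (Function('M')(h) = Add(-2, Add(1, Mul(Mul(Pow(Add(3, Mul(-1, 1)), -1), Add(3, Mul(-1, h))), -3))) = Add(-2, Add(1, Mul(Mul(Pow(Add(3, -1), -1), Add(3, Mul(-1, h))), -3))) = Add(-2, Add(1, Mul(Mul(Pow(2, -1), Add(3, Mul(-1, h))), -3))) = Add(-2, Add(1, Mul(Mul(Rational(1, 2), Add(3, Mul(-1, h))), -3))) = Add(-2, Add(1, Mul(Add(Rational(3, 2), Mul(Rational(-1, 2), h)), -3))) = Add(-2, Add(1, Add(Rational(-9, 2), Mul(Rational(3, 2), h)))) = Add(-2, Add(Rational(-7, 2), Mul(Rational(3, 2), h))) = Add(Rational(-11, 2), Mul(Rational(3, 2), h)))
Pow(Add(-78, Function('M')(-20)), 2) = Pow(Add(-78, Add(Rational(-11, 2), Mul(Rational(3, 2), -20))), 2) = Pow(Add(-78, Add(Rational(-11, 2), -30)), 2) = Pow(Add(-78, Rational(-71, 2)), 2) = Pow(Rational(-227, 2), 2) = Rational(51529, 4)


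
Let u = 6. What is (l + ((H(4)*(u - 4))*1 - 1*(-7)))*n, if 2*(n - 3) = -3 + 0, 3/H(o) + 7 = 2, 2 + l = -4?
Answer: -3/10 ≈ -0.30000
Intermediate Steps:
l = -6 (l = -2 - 4 = -6)
H(o) = -⅗ (H(o) = 3/(-7 + 2) = 3/(-5) = 3*(-⅕) = -⅗)
n = 3/2 (n = 3 + (-3 + 0)/2 = 3 + (½)*(-3) = 3 - 3/2 = 3/2 ≈ 1.5000)
(l + ((H(4)*(u - 4))*1 - 1*(-7)))*n = (-6 + (-3*(6 - 4)/5*1 - 1*(-7)))*(3/2) = (-6 + (-⅗*2*1 + 7))*(3/2) = (-6 + (-6/5*1 + 7))*(3/2) = (-6 + (-6/5 + 7))*(3/2) = (-6 + 29/5)*(3/2) = -⅕*3/2 = -3/10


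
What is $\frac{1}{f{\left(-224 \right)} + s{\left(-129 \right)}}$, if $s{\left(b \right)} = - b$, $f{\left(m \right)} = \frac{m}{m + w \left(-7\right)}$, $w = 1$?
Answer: $\frac{33}{4289} \approx 0.0076941$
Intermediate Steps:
$f{\left(m \right)} = \frac{m}{-7 + m}$ ($f{\left(m \right)} = \frac{m}{m + 1 \left(-7\right)} = \frac{m}{m - 7} = \frac{m}{-7 + m}$)
$\frac{1}{f{\left(-224 \right)} + s{\left(-129 \right)}} = \frac{1}{- \frac{224}{-7 - 224} - -129} = \frac{1}{- \frac{224}{-231} + 129} = \frac{1}{\left(-224\right) \left(- \frac{1}{231}\right) + 129} = \frac{1}{\frac{32}{33} + 129} = \frac{1}{\frac{4289}{33}} = \frac{33}{4289}$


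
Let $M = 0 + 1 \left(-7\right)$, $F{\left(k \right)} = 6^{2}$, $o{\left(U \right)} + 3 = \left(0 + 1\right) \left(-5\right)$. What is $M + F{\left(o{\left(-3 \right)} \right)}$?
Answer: $29$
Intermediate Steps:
$o{\left(U \right)} = -8$ ($o{\left(U \right)} = -3 + \left(0 + 1\right) \left(-5\right) = -3 + 1 \left(-5\right) = -3 - 5 = -8$)
$F{\left(k \right)} = 36$
$M = -7$ ($M = 0 - 7 = -7$)
$M + F{\left(o{\left(-3 \right)} \right)} = -7 + 36 = 29$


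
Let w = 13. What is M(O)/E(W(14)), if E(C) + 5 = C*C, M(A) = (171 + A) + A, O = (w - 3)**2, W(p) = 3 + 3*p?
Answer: 371/2020 ≈ 0.18366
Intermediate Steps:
O = 100 (O = (13 - 3)**2 = 10**2 = 100)
M(A) = 171 + 2*A
E(C) = -5 + C**2 (E(C) = -5 + C*C = -5 + C**2)
M(O)/E(W(14)) = (171 + 2*100)/(-5 + (3 + 3*14)**2) = (171 + 200)/(-5 + (3 + 42)**2) = 371/(-5 + 45**2) = 371/(-5 + 2025) = 371/2020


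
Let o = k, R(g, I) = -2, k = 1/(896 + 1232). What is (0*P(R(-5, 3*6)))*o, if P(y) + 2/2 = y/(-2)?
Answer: 0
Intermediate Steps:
k = 1/2128 ≈ 0.00046992
P(y) = -1 - y/2 (P(y) = -1 + y/(-2) = -1 + y*(-½) = -1 - y/2)
o = 1/2128 ≈ 0.00046992
(0*P(R(-5, 3*6)))*o = (0*(-1 - ½*(-2)))*(1/2128) = (0*(-1 + 1))*(1/2128) = (0*0)*(1/2128) = 0*(1/2128) = 0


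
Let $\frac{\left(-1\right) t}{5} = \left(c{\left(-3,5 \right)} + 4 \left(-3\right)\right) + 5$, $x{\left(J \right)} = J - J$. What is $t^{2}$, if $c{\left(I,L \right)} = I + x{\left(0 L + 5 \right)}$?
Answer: $2500$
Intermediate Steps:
$x{\left(J \right)} = 0$
$c{\left(I,L \right)} = I$ ($c{\left(I,L \right)} = I + 0 = I$)
$t = 50$ ($t = - 5 \left(\left(-3 + 4 \left(-3\right)\right) + 5\right) = - 5 \left(\left(-3 - 12\right) + 5\right) = - 5 \left(-15 + 5\right) = \left(-5\right) \left(-10\right) = 50$)
$t^{2} = 50^{2} = 2500$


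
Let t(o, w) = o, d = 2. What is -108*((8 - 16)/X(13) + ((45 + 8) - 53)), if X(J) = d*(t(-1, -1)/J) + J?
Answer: 11232/167 ≈ 67.257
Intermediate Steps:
X(J) = J - 2/J (X(J) = 2*(-1/J) + J = -2/J + J = J - 2/J)
-108*((8 - 16)/X(13) + ((45 + 8) - 53)) = -108*((8 - 16)/(13 - 2/13) + ((45 + 8) - 53)) = -108*(-8/(13 - 2*1/13) + (53 - 53)) = -108*(-8/(13 - 2/13) + 0) = -108*(-8/167/13 + 0) = -108*(-8*13/167 + 0) = -108*(-104/167 + 0) = -108*(-104/167) = 11232/167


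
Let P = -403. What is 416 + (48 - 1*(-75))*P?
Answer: -49153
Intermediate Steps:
416 + (48 - 1*(-75))*P = 416 + (48 - 1*(-75))*(-403) = 416 + (48 + 75)*(-403) = 416 + 123*(-403) = 416 - 49569 = -49153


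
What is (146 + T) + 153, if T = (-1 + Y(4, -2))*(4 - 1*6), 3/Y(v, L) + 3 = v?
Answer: 295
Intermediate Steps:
Y(v, L) = 3/(-3 + v)
T = -4 (T = (-1 + 3/(-3 + 4))*(4 - 1*6) = (-1 + 3/1)*(4 - 6) = (-1 + 3*1)*(-2) = (-1 + 3)*(-2) = 2*(-2) = -4)
(146 + T) + 153 = (146 - 4) + 153 = 142 + 153 = 295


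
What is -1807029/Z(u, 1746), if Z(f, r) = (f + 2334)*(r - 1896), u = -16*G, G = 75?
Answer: 3187/300 ≈ 10.623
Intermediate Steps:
u = -1200 (u = -16*75 = -1200)
Z(f, r) = (-1896 + r)*(2334 + f) (Z(f, r) = (2334 + f)*(-1896 + r) = (-1896 + r)*(2334 + f))
-1807029/Z(u, 1746) = -1807029/(-4425264 - 1896*(-1200) + 2334*1746 - 1200*1746) = -1807029/(-4425264 + 2275200 + 4075164 - 2095200) = -1807029/(-170100) = -1807029*(-1/170100) = 3187/300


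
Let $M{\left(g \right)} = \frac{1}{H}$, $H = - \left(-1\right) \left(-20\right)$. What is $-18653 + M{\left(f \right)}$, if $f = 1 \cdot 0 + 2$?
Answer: $- \frac{373061}{20} \approx -18653.0$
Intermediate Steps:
$f = 2$ ($f = 0 + 2 = 2$)
$H = -20$ ($H = \left(-1\right) 20 = -20$)
$M{\left(g \right)} = - \frac{1}{20}$ ($M{\left(g \right)} = \frac{1}{-20} = - \frac{1}{20}$)
$-18653 + M{\left(f \right)} = -18653 - \frac{1}{20} = - \frac{373061}{20}$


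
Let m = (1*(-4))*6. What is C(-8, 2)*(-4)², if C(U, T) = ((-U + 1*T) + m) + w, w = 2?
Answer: -192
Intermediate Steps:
m = -24 (m = -4*6 = -24)
C(U, T) = -22 + T - U (C(U, T) = ((-U + 1*T) - 24) + 2 = ((-U + T) - 24) + 2 = ((T - U) - 24) + 2 = (-24 + T - U) + 2 = -22 + T - U)
C(-8, 2)*(-4)² = (-22 + 2 - 1*(-8))*(-4)² = (-22 + 2 + 8)*16 = -12*16 = -192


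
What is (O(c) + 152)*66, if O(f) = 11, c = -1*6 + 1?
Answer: 10758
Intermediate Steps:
c = -5 (c = -6 + 1 = -5)
(O(c) + 152)*66 = (11 + 152)*66 = 163*66 = 10758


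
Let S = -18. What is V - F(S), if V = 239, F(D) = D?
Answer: 257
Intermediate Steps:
V - F(S) = 239 - 1*(-18) = 239 + 18 = 257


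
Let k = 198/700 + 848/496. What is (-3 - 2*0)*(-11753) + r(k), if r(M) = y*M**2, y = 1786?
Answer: 2492760190523/58861250 ≈ 42350.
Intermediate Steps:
k = 21619/10850 (k = 198*(1/700) + 848*(1/496) = 99/350 + 53/31 = 21619/10850 ≈ 1.9925)
r(M) = 1786*M**2
(-3 - 2*0)*(-11753) + r(k) = (-3 - 2*0)*(-11753) + 1786*(21619/10850)**2 = (-3 + 0)*(-11753) + 1786*(467381161/117722500) = -3*(-11753) + 417371376773/58861250 = 35259 + 417371376773/58861250 = 2492760190523/58861250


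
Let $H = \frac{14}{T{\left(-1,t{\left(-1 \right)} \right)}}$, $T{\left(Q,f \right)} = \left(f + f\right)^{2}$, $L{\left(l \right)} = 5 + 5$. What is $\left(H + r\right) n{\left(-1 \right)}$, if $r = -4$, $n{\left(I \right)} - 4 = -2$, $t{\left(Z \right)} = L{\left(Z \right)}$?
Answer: $- \frac{793}{100} \approx -7.93$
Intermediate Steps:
$L{\left(l \right)} = 10$
$t{\left(Z \right)} = 10$
$n{\left(I \right)} = 2$ ($n{\left(I \right)} = 4 - 2 = 2$)
$T{\left(Q,f \right)} = 4 f^{2}$ ($T{\left(Q,f \right)} = \left(2 f\right)^{2} = 4 f^{2}$)
$H = \frac{7}{200}$ ($H = \frac{14}{4 \cdot 10^{2}} = \frac{14}{4 \cdot 100} = \frac{14}{400} = 14 \cdot \frac{1}{400} = \frac{7}{200} \approx 0.035$)
$\left(H + r\right) n{\left(-1 \right)} = \left(\frac{7}{200} - 4\right) 2 = \left(- \frac{793}{200}\right) 2 = - \frac{793}{100}$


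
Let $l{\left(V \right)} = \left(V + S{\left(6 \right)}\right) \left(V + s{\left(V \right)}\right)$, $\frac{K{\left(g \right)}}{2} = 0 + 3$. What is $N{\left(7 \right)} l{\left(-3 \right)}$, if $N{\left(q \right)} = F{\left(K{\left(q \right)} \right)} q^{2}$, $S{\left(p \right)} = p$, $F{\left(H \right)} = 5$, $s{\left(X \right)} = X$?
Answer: $-4410$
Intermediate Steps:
$K{\left(g \right)} = 6$ ($K{\left(g \right)} = 2 \left(0 + 3\right) = 2 \cdot 3 = 6$)
$N{\left(q \right)} = 5 q^{2}$
$l{\left(V \right)} = 2 V \left(6 + V\right)$ ($l{\left(V \right)} = \left(V + 6\right) \left(V + V\right) = \left(6 + V\right) 2 V = 2 V \left(6 + V\right)$)
$N{\left(7 \right)} l{\left(-3 \right)} = 5 \cdot 7^{2} \cdot 2 \left(-3\right) \left(6 - 3\right) = 5 \cdot 49 \cdot 2 \left(-3\right) 3 = 245 \left(-18\right) = -4410$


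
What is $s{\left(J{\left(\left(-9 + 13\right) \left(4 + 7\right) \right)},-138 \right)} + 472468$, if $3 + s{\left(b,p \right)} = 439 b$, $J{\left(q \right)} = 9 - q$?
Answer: $457100$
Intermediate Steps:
$s{\left(b,p \right)} = -3 + 439 b$
$s{\left(J{\left(\left(-9 + 13\right) \left(4 + 7\right) \right)},-138 \right)} + 472468 = \left(-3 + 439 \left(9 - \left(-9 + 13\right) \left(4 + 7\right)\right)\right) + 472468 = \left(-3 + 439 \left(9 - 4 \cdot 11\right)\right) + 472468 = \left(-3 + 439 \left(9 - 44\right)\right) + 472468 = \left(-3 + 439 \left(-35\right)\right) + 472468 = \left(-3 - 15365\right) + 472468 = -15368 + 472468 = 457100$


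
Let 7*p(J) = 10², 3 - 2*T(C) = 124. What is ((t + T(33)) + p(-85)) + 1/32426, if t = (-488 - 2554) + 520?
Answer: -291469204/113491 ≈ -2568.2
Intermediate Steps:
T(C) = -121/2 (T(C) = 3/2 - ½*124 = 3/2 - 62 = -121/2)
t = -2522 (t = -3042 + 520 = -2522)
p(J) = 100/7 (p(J) = (⅐)*10² = (⅐)*100 = 100/7)
((t + T(33)) + p(-85)) + 1/32426 = ((-2522 - 121/2) + 100/7) + 1/32426 = (-5165/2 + 100/7) + 1/32426 = -35955/14 + 1/32426 = -291469204/113491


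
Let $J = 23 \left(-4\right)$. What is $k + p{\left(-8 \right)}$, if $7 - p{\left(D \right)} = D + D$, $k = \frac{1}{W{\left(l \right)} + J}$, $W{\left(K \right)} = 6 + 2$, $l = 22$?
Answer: $\frac{1931}{84} \approx 22.988$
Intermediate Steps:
$J = -92$
$W{\left(K \right)} = 8$
$k = - \frac{1}{84}$ ($k = \frac{1}{8 - 92} = \frac{1}{-84} = - \frac{1}{84} \approx -0.011905$)
$p{\left(D \right)} = 7 - 2 D$ ($p{\left(D \right)} = 7 - \left(D + D\right) = 7 - 2 D$)
$k + p{\left(-8 \right)} = - \frac{1}{84} + \left(7 - -16\right) = - \frac{1}{84} + \left(7 + 16\right) = - \frac{1}{84} + 23 = \frac{1931}{84}$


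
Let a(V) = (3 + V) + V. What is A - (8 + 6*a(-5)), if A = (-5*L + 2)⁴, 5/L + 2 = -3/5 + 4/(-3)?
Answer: 59484806675/12117361 ≈ 4909.1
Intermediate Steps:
a(V) = 3 + 2*V
L = -75/59 (L = 5/(-2 + (-3/5 + 4/(-3))) = 5/(-2 + (-3*⅕ + 4*(-⅓))) = 5/(-2 + (-⅗ - 4/3)) = 5/(-2 - 29/15) = 5/(-59/15) = 5*(-15/59) = -75/59 ≈ -1.2712)
A = 59072816401/12117361 (A = (-5*(-75/59) + 2)⁴ = (375/59 + 2)⁴ = (493/59)⁴ = 59072816401/12117361 ≈ 4875.1)
A - (8 + 6*a(-5)) = 59072816401/12117361 - (8 + 6*(3 + 2*(-5))) = 59072816401/12117361 - (8 + 6*(3 - 10)) = 59072816401/12117361 - (8 + 6*(-7)) = 59072816401/12117361 - (8 - 42) = 59072816401/12117361 - 1*(-34) = 59072816401/12117361 + 34 = 59484806675/12117361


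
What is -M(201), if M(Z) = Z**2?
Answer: -40401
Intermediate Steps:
-M(201) = -1*201**2 = -1*40401 = -40401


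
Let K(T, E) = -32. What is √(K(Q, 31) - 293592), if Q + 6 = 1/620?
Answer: 34*I*√254 ≈ 541.87*I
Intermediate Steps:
Q = -3719/620 (Q = -6 + 1/620 = -3719/620 ≈ -5.9984)
√(K(Q, 31) - 293592) = √(-32 - 293592) = √(-293624) = 34*I*√254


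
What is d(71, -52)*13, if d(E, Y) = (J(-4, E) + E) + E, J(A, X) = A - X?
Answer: 871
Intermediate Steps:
d(E, Y) = -4 + E (d(E, Y) = ((-4 - E) + E) + E = -4 + E)
d(71, -52)*13 = (-4 + 71)*13 = 67*13 = 871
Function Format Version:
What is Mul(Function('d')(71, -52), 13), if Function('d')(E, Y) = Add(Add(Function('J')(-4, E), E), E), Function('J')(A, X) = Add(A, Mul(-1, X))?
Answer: 871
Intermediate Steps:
Function('d')(E, Y) = Add(-4, E) (Function('d')(E, Y) = Add(Add(Add(-4, Mul(-1, E)), E), E) = Add(-4, E))
Mul(Function('d')(71, -52), 13) = Mul(Add(-4, 71), 13) = Mul(67, 13) = 871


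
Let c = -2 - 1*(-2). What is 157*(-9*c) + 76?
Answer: 76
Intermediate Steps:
c = 0 (c = -2 + 2 = 0)
157*(-9*c) + 76 = 157*(-9*0) + 76 = 157*0 + 76 = 0 + 76 = 76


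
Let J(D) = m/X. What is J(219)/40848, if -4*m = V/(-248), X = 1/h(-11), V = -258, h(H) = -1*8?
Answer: 43/844192 ≈ 5.0936e-5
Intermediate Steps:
h(H) = -8
X = -⅛ (X = 1/(-8) = -⅛ ≈ -0.12500)
m = -129/496 (m = -(-129)/(2*(-248)) = -(-129)*(-1)/(2*248) = -¼*129/124 = -129/496 ≈ -0.26008)
J(D) = 129/62 (J(D) = -129/(496*(-⅛)) = -129/496*(-8) = 129/62)
J(219)/40848 = (129/62)/40848 = (129/62)*(1/40848) = 43/844192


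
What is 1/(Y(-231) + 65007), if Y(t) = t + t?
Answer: 1/64545 ≈ 1.5493e-5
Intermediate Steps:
Y(t) = 2*t
1/(Y(-231) + 65007) = 1/(2*(-231) + 65007) = 1/(-462 + 65007) = 1/64545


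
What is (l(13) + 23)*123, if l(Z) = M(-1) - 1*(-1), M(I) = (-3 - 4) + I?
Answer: 1968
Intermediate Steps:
M(I) = -7 + I
l(Z) = -7 (l(Z) = (-7 - 1) - 1*(-1) = -8 + 1 = -7)
(l(13) + 23)*123 = (-7 + 23)*123 = 16*123 = 1968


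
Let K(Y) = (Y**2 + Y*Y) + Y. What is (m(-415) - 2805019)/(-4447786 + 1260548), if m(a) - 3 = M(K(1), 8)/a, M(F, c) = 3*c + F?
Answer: 1164081667/1322703770 ≈ 0.88008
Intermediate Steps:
K(Y) = Y + 2*Y**2 (K(Y) = (Y**2 + Y**2) + Y = 2*Y**2 + Y = Y + 2*Y**2)
M(F, c) = F + 3*c
m(a) = 3 + 27/a (m(a) = 3 + (1*(1 + 2*1) + 3*8)/a = 3 + (1*(1 + 2) + 24)/a = 3 + (1*3 + 24)/a = 3 + (3 + 24)/a = 3 + 27/a)
(m(-415) - 2805019)/(-4447786 + 1260548) = ((3 + 27/(-415)) - 2805019)/(-4447786 + 1260548) = ((3 + 27*(-1/415)) - 2805019)/(-3187238) = ((3 - 27/415) - 2805019)*(-1/3187238) = (1218/415 - 2805019)*(-1/3187238) = -1164081667/415*(-1/3187238) = 1164081667/1322703770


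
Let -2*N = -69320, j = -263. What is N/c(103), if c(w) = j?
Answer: -34660/263 ≈ -131.79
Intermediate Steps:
N = 34660 (N = -1/2*(-69320) = 34660)
c(w) = -263
N/c(103) = 34660/(-263) = 34660*(-1/263) = -34660/263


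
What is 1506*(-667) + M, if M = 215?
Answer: -1004287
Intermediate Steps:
1506*(-667) + M = 1506*(-667) + 215 = -1004502 + 215 = -1004287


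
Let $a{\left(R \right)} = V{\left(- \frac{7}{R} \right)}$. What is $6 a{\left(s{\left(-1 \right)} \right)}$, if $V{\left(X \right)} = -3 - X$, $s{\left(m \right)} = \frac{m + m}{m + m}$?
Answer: $24$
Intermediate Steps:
$s{\left(m \right)} = 1$ ($s{\left(m \right)} = \frac{2 m}{2 m} = 2 m \frac{1}{2 m} = 1$)
$a{\left(R \right)} = -3 + \frac{7}{R}$ ($a{\left(R \right)} = -3 - - \frac{7}{R} = -3 + \frac{7}{R}$)
$6 a{\left(s{\left(-1 \right)} \right)} = 6 \left(-3 + \frac{7}{1}\right) = 6 \left(-3 + 7 \cdot 1\right) = 6 \left(-3 + 7\right) = 6 \cdot 4 = 24$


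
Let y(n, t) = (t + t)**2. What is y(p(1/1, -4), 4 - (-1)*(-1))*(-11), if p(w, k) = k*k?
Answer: -396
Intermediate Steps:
p(w, k) = k**2
y(n, t) = 4*t**2 (y(n, t) = (2*t)**2 = 4*t**2)
y(p(1/1, -4), 4 - (-1)*(-1))*(-11) = (4*(4 - (-1)*(-1))**2)*(-11) = (4*(4 - 1*1)**2)*(-11) = (4*(4 - 1)**2)*(-11) = (4*3**2)*(-11) = (4*9)*(-11) = 36*(-11) = -396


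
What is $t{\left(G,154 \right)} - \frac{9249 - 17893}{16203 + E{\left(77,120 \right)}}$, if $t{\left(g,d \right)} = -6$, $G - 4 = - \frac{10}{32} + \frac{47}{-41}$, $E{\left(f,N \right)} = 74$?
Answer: $- \frac{89018}{16277} \approx -5.4689$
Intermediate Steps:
$G = \frac{1667}{656}$ ($G = 4 + \left(- \frac{10}{32} + \frac{47}{-41}\right) = 4 + \left(\left(-10\right) \frac{1}{32} + 47 \left(- \frac{1}{41}\right)\right) = 4 - \frac{957}{656} = \frac{1667}{656} \approx 2.5412$)
$t{\left(G,154 \right)} - \frac{9249 - 17893}{16203 + E{\left(77,120 \right)}} = -6 - \frac{9249 - 17893}{16203 + 74} = -6 - - \frac{8644}{16277} = -6 + \frac{8644}{16277} = - \frac{89018}{16277}$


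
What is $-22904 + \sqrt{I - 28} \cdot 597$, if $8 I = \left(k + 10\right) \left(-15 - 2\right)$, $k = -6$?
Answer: $-22904 + \frac{597 i \sqrt{146}}{2} \approx -22904.0 + 3606.8 i$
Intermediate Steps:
$I = - \frac{17}{2}$ ($I = \frac{\left(-6 + 10\right) \left(-15 - 2\right)}{8} = \frac{4 \left(-17\right)}{8} = \frac{1}{8} \left(-68\right) = - \frac{17}{2} \approx -8.5$)
$-22904 + \sqrt{I - 28} \cdot 597 = -22904 + \sqrt{- \frac{17}{2} - 28} \cdot 597 = -22904 + \sqrt{- \frac{73}{2}} \cdot 597 = -22904 + \frac{i \sqrt{146}}{2} \cdot 597 = -22904 + \frac{597 i \sqrt{146}}{2}$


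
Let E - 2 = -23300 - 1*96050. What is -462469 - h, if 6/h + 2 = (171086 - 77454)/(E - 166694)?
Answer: -76967824138/166429 ≈ -4.6247e+5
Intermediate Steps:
E = -119348 (E = 2 + (-23300 - 1*96050) = 2 + (-23300 - 96050) = 2 - 119350 = -119348)
h = -429063/166429 (h = 6/(-2 + (171086 - 77454)/(-119348 - 166694)) = 6/(-2 + 93632/(-286042)) = 6/(-2 + 93632*(-1/286042)) = 6/(-2 - 46816/143021) = 6/(-332858/143021) = 6*(-143021/332858) = -429063/166429 ≈ -2.5781)
-462469 - h = -462469 - 1*(-429063/166429) = -462469 + 429063/166429 = -76967824138/166429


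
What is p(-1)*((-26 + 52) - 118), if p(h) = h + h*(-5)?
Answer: -368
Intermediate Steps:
p(h) = -4*h (p(h) = h - 5*h = -4*h)
p(-1)*((-26 + 52) - 118) = (-4*(-1))*((-26 + 52) - 118) = 4*(26 - 118) = 4*(-92) = -368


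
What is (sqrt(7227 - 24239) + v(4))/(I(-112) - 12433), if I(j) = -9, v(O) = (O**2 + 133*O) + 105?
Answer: -653/12442 - I*sqrt(4253)/6221 ≈ -0.052483 - 0.010483*I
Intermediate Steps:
v(O) = 105 + O**2 + 133*O
(sqrt(7227 - 24239) + v(4))/(I(-112) - 12433) = (sqrt(7227 - 24239) + (105 + 4**2 + 133*4))/(-9 - 12433) = (sqrt(-17012) + (105 + 16 + 532))/(-12442) = (2*I*sqrt(4253) + 653)*(-1/12442) = (653 + 2*I*sqrt(4253))*(-1/12442) = -653/12442 - I*sqrt(4253)/6221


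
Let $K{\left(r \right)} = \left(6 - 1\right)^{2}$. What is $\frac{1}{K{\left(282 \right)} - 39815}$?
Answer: $- \frac{1}{39790} \approx -2.5132 \cdot 10^{-5}$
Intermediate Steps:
$K{\left(r \right)} = 25$ ($K{\left(r \right)} = 5^{2} = 25$)
$\frac{1}{K{\left(282 \right)} - 39815} = \frac{1}{25 - 39815} = \frac{1}{-39790} = - \frac{1}{39790}$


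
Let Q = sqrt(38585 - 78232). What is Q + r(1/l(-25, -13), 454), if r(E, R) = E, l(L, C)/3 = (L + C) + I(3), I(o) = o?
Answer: -1/105 + I*sqrt(39647) ≈ -0.0095238 + 199.12*I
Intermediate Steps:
l(L, C) = 9 + 3*C + 3*L (l(L, C) = 3*((L + C) + 3) = 3*((C + L) + 3) = 3*(3 + C + L) = 9 + 3*C + 3*L)
Q = I*sqrt(39647) (Q = sqrt(-39647) = I*sqrt(39647) ≈ 199.12*I)
Q + r(1/l(-25, -13), 454) = I*sqrt(39647) + 1/(9 + 3*(-13) + 3*(-25)) = I*sqrt(39647) + 1/(9 - 39 - 75) = I*sqrt(39647) + 1/(-105) = I*sqrt(39647) - 1/105 = -1/105 + I*sqrt(39647)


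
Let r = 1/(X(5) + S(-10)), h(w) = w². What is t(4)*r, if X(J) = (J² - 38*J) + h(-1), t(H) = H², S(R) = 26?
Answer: -8/69 ≈ -0.11594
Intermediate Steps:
X(J) = 1 + J² - 38*J (X(J) = (J² - 38*J) + (-1)² = (J² - 38*J) + 1 = 1 + J² - 38*J)
r = -1/138 (r = 1/((1 + 5² - 38*5) + 26) = 1/((1 + 25 - 190) + 26) = 1/(-164 + 26) = 1/(-138) = -1/138 ≈ -0.0072464)
t(4)*r = 4²*(-1/138) = 16*(-1/138) = -8/69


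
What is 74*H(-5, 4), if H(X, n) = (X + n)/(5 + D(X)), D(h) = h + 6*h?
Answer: 37/15 ≈ 2.4667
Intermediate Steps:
D(h) = 7*h
H(X, n) = (X + n)/(5 + 7*X)
74*H(-5, 4) = 74*((-5 + 4)/(5 + 7*(-5))) = 74*(-1/(5 - 35)) = 74*(-1/(-30)) = 74*(-1/30*(-1)) = 74*(1/30) = 37/15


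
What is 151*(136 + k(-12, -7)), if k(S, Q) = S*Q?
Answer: 33220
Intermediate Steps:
k(S, Q) = Q*S
151*(136 + k(-12, -7)) = 151*(136 - 7*(-12)) = 151*(136 + 84) = 151*220 = 33220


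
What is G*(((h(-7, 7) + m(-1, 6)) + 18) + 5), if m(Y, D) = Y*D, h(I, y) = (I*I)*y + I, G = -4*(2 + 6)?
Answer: -11296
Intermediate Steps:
G = -32 (G = -4*8 = -32)
h(I, y) = I + y*I² (h(I, y) = I²*y + I = y*I² + I = I + y*I²)
m(Y, D) = D*Y
G*(((h(-7, 7) + m(-1, 6)) + 18) + 5) = -32*(((-7*(1 - 7*7) + 6*(-1)) + 18) + 5) = -32*(((-7*(1 - 49) - 6) + 18) + 5) = -32*(((-7*(-48) - 6) + 18) + 5) = -32*(((336 - 6) + 18) + 5) = -32*((330 + 18) + 5) = -32*(348 + 5) = -32*353 = -11296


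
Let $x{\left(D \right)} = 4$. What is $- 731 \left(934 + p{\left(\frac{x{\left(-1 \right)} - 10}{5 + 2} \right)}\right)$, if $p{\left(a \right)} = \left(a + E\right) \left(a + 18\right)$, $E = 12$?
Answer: $- \frac{40297106}{49} \approx -8.2239 \cdot 10^{5}$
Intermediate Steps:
$p{\left(a \right)} = \left(12 + a\right) \left(18 + a\right)$ ($p{\left(a \right)} = \left(a + 12\right) \left(a + 18\right) = \left(12 + a\right) \left(18 + a\right)$)
$- 731 \left(934 + p{\left(\frac{x{\left(-1 \right)} - 10}{5 + 2} \right)}\right) = - 731 \left(934 + \left(216 + \left(\frac{4 - 10}{5 + 2}\right)^{2} + 30 \frac{4 - 10}{5 + 2}\right)\right) = - 731 \left(934 + \left(216 + \left(- \frac{6}{7}\right)^{2} + 30 \left(- \frac{6}{7}\right)\right)\right) = - 731 \left(934 + \left(216 + \frac{36}{49} - \frac{180}{7}\right)\right) = - 731 \left(934 + \frac{9360}{49}\right) = \left(-731\right) \frac{55126}{49} = - \frac{40297106}{49}$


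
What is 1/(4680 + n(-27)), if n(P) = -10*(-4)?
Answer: 1/4720 ≈ 0.00021186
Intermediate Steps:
n(P) = 40
1/(4680 + n(-27)) = 1/(4680 + 40) = 1/4720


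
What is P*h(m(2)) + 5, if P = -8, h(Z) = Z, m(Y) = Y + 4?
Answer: -43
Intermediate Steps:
m(Y) = 4 + Y
P*h(m(2)) + 5 = -8*(4 + 2) + 5 = -8*6 + 5 = -48 + 5 = -43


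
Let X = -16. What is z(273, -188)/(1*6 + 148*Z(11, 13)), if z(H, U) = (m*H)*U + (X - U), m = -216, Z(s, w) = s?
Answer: 5543078/817 ≈ 6784.7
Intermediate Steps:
z(H, U) = -16 - U - 216*H*U (z(H, U) = (-216*H)*U + (-16 - U) = -216*H*U + (-16 - U) = -16 - U - 216*H*U)
z(273, -188)/(1*6 + 148*Z(11, 13)) = (-16 - 1*(-188) - 216*273*(-188))/(1*6 + 148*11) = (-16 + 188 + 11085984)/(6 + 1628) = 11086156/1634 = 11086156*(1/1634) = 5543078/817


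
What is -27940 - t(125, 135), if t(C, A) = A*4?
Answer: -28480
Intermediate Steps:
t(C, A) = 4*A
-27940 - t(125, 135) = -27940 - 4*135 = -27940 - 1*540 = -27940 - 540 = -28480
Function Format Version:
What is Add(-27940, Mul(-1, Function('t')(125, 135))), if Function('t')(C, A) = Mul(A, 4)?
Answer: -28480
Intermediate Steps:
Function('t')(C, A) = Mul(4, A)
Add(-27940, Mul(-1, Function('t')(125, 135))) = Add(-27940, Mul(-1, Mul(4, 135))) = Add(-27940, Mul(-1, 540)) = Add(-27940, -540) = -28480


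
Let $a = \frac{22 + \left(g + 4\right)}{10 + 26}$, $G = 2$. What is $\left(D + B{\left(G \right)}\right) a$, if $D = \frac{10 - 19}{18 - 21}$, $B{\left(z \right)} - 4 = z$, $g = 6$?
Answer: $8$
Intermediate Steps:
$B{\left(z \right)} = 4 + z$
$D = 3$ ($D = - \frac{9}{-3} = \left(-9\right) \left(- \frac{1}{3}\right) = 3$)
$a = \frac{8}{9}$ ($a = \frac{22 + \left(6 + 4\right)}{10 + 26} = \frac{22 + 10}{36} = 32 \cdot \frac{1}{36} = \frac{8}{9} \approx 0.88889$)
$\left(D + B{\left(G \right)}\right) a = \left(3 + \left(4 + 2\right)\right) \frac{8}{9} = \left(3 + 6\right) \frac{8}{9} = 9 \cdot \frac{8}{9} = 8$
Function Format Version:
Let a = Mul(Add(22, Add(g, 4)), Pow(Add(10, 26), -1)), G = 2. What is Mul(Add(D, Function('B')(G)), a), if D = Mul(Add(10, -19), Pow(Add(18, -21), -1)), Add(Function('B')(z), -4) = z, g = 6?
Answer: 8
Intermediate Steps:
Function('B')(z) = Add(4, z)
D = 3 (D = Mul(-9, Pow(-3, -1)) = Mul(-9, Rational(-1, 3)) = 3)
a = Rational(8, 9) (a = Mul(Add(22, Add(6, 4)), Pow(Add(10, 26), -1)) = Mul(Add(22, 10), Pow(36, -1)) = Mul(32, Rational(1, 36)) = Rational(8, 9) ≈ 0.88889)
Mul(Add(D, Function('B')(G)), a) = Mul(Add(3, Add(4, 2)), Rational(8, 9)) = Mul(Add(3, 6), Rational(8, 9)) = Mul(9, Rational(8, 9)) = 8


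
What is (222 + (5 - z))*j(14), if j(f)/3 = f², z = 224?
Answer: 1764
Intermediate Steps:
j(f) = 3*f²
(222 + (5 - z))*j(14) = (222 + (5 - 1*224))*(3*14²) = (222 + (5 - 224))*(3*196) = (222 - 219)*588 = 3*588 = 1764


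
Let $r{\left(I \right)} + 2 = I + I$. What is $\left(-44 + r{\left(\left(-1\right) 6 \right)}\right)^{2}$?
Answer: $3364$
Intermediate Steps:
$r{\left(I \right)} = -2 + 2 I$ ($r{\left(I \right)} = -2 + \left(I + I\right) = -2 + 2 I$)
$\left(-44 + r{\left(\left(-1\right) 6 \right)}\right)^{2} = \left(-44 + \left(-2 + 2 \left(\left(-1\right) 6\right)\right)\right)^{2} = \left(-44 + \left(-2 + 2 \left(-6\right)\right)\right)^{2} = \left(-44 - 14\right)^{2} = \left(-58\right)^{2} = 3364$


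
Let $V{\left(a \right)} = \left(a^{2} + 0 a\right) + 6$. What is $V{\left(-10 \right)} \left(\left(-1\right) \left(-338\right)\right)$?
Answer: $35828$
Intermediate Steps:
$V{\left(a \right)} = 6 + a^{2}$ ($V{\left(a \right)} = \left(a^{2} + 0\right) + 6 = a^{2} + 6 = 6 + a^{2}$)
$V{\left(-10 \right)} \left(\left(-1\right) \left(-338\right)\right) = \left(6 + \left(-10\right)^{2}\right) \left(\left(-1\right) \left(-338\right)\right) = \left(6 + 100\right) 338 = 106 \cdot 338 = 35828$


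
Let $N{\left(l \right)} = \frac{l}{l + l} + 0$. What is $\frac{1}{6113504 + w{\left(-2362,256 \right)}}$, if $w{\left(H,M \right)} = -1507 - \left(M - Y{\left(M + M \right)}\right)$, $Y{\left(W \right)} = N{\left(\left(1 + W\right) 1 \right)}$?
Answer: $\frac{2}{12223483} \approx 1.6362 \cdot 10^{-7}$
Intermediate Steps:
$N{\left(l \right)} = \frac{1}{2}$ ($N{\left(l \right)} = \frac{l}{2 l} + 0 = \frac{1}{2 l} l + 0 = \frac{1}{2} + 0 = \frac{1}{2}$)
$Y{\left(W \right)} = \frac{1}{2}$
$w{\left(H,M \right)} = - \frac{3013}{2} - M$ ($w{\left(H,M \right)} = -1507 - \left(M - \frac{1}{2}\right) = -1507 - \left(- \frac{1}{2} + M\right) = - \frac{3013}{2} - M$)
$\frac{1}{6113504 + w{\left(-2362,256 \right)}} = \frac{1}{6113504 - \frac{3525}{2}} = \frac{1}{\frac{12223483}{2}} = \frac{2}{12223483}$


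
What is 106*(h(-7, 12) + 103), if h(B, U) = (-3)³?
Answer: 8056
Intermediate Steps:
h(B, U) = -27
106*(h(-7, 12) + 103) = 106*(-27 + 103) = 106*76 = 8056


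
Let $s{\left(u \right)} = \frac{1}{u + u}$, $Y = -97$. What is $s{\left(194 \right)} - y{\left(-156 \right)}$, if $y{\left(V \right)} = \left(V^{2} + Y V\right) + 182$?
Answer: $- \frac{15384199}{388} \approx -39650.0$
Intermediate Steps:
$y{\left(V \right)} = 182 + V^{2} - 97 V$ ($y{\left(V \right)} = \left(V^{2} - 97 V\right) + 182 = 182 + V^{2} - 97 V$)
$s{\left(u \right)} = \frac{1}{2 u}$
$s{\left(194 \right)} - y{\left(-156 \right)} = \frac{1}{2 \cdot 194} - \left(182 + \left(-156\right)^{2} - -15132\right) = \frac{1}{2} \cdot \frac{1}{194} - \left(182 + 24336 + 15132\right) = \frac{1}{388} - 39650 = - \frac{15384199}{388}$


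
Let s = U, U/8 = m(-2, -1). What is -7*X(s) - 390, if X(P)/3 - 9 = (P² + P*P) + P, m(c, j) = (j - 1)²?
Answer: -44259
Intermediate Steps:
m(c, j) = (-1 + j)²
U = 32 (U = 8*(-1 - 1)² = 8*(-2)² = 8*4 = 32)
s = 32
X(P) = 27 + 3*P + 6*P² (X(P) = 27 + 3*((P² + P*P) + P) = 27 + 3*((P² + P²) + P) = 27 + 3*(2*P² + P) = 27 + 3*(P + 2*P²) = 27 + (3*P + 6*P²) = 27 + 3*P + 6*P²)
-7*X(s) - 390 = -7*(27 + 3*32 + 6*32²) - 390 = -7*(27 + 96 + 6*1024) - 390 = -7*(27 + 96 + 6144) - 390 = -7*6267 - 390 = -43869 - 390 = -44259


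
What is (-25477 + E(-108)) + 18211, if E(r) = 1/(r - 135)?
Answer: -1765639/243 ≈ -7266.0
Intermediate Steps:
E(r) = 1/(-135 + r)
(-25477 + E(-108)) + 18211 = (-25477 + 1/(-135 - 108)) + 18211 = (-25477 + 1/(-243)) + 18211 = (-25477 - 1/243) + 18211 = -6190912/243 + 18211 = -1765639/243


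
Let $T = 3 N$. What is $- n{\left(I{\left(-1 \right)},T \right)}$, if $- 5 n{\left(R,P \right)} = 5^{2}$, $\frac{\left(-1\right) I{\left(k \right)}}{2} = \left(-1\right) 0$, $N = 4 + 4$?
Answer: $5$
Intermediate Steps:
$N = 8$
$I{\left(k \right)} = 0$ ($I{\left(k \right)} = - 2 \left(\left(-1\right) 0\right) = \left(-2\right) 0 = 0$)
$T = 24$ ($T = 3 \cdot 8 = 24$)
$n{\left(R,P \right)} = -5$ ($n{\left(R,P \right)} = - \frac{5^{2}}{5} = \left(- \frac{1}{5}\right) 25 = -5$)
$- n{\left(I{\left(-1 \right)},T \right)} = \left(-1\right) \left(-5\right) = 5$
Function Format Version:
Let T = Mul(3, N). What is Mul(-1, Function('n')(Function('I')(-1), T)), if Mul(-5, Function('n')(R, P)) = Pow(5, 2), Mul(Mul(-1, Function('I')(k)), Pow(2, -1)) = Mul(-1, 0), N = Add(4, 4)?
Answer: 5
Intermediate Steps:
N = 8
Function('I')(k) = 0 (Function('I')(k) = Mul(-2, Mul(-1, 0)) = Mul(-2, 0) = 0)
T = 24 (T = Mul(3, 8) = 24)
Function('n')(R, P) = -5 (Function('n')(R, P) = Mul(Rational(-1, 5), Pow(5, 2)) = Mul(Rational(-1, 5), 25) = -5)
Mul(-1, Function('n')(Function('I')(-1), T)) = Mul(-1, -5) = 5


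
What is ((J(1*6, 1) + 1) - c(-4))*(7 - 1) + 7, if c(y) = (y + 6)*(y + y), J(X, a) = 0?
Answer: 109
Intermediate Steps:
c(y) = 2*y*(6 + y) (c(y) = (6 + y)*(2*y) = 2*y*(6 + y))
((J(1*6, 1) + 1) - c(-4))*(7 - 1) + 7 = ((0 + 1) - 2*(-4)*(6 - 4))*(7 - 1) + 7 = (1 - 2*(-4)*2)*6 + 7 = (1 - 1*(-16))*6 + 7 = (1 + 16)*6 + 7 = 17*6 + 7 = 102 + 7 = 109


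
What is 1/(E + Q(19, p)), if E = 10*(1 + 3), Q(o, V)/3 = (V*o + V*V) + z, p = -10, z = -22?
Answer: -1/296 ≈ -0.0033784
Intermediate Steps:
Q(o, V) = -66 + 3*V² + 3*V*o (Q(o, V) = 3*((V*o + V*V) - 22) = 3*((V*o + V²) - 22) = 3*((V² + V*o) - 22) = 3*(-22 + V² + V*o) = -66 + 3*V² + 3*V*o)
E = 40 (E = 10*4 = 40)
1/(E + Q(19, p)) = 1/(40 + (-66 + 3*(-10)² + 3*(-10)*19)) = 1/(40 + (-66 + 3*100 - 570)) = 1/(40 + (-66 + 300 - 570)) = 1/(40 - 336) = 1/(-296) = -1/296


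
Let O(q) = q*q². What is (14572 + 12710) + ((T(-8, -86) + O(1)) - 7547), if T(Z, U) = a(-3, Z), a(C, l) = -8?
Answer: 19728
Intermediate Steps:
O(q) = q³
T(Z, U) = -8
(14572 + 12710) + ((T(-8, -86) + O(1)) - 7547) = (14572 + 12710) + ((-8 + 1³) - 7547) = 27282 + ((-8 + 1) - 7547) = 27282 + (-7 - 7547) = 27282 - 7554 = 19728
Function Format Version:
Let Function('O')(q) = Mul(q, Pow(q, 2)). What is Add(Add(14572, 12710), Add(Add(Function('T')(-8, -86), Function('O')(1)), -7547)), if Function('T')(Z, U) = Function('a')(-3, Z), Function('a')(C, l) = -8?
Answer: 19728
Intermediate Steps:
Function('O')(q) = Pow(q, 3)
Function('T')(Z, U) = -8
Add(Add(14572, 12710), Add(Add(Function('T')(-8, -86), Function('O')(1)), -7547)) = Add(Add(14572, 12710), Add(Add(-8, Pow(1, 3)), -7547)) = Add(27282, Add(Add(-8, 1), -7547)) = Add(27282, Add(-7, -7547)) = Add(27282, -7554) = 19728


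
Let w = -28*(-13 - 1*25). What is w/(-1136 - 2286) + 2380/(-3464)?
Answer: -1478757/1481726 ≈ -0.99800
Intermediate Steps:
w = 1064 (w = -28*(-13 - 25) = -28*(-38) = 1064)
w/(-1136 - 2286) + 2380/(-3464) = 1064/(-1136 - 2286) + 2380/(-3464) = 1064/(-3422) + 2380*(-1/3464) = 1064*(-1/3422) - 595/866 = -532/1711 - 595/866 = -1478757/1481726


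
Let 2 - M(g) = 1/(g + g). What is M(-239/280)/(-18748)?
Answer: -309/2240386 ≈ -0.00013792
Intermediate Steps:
M(g) = 2 - 1/(2*g) (M(g) = 2 - 1/(g + g) = 2 - 1/(2*g))
M(-239/280)/(-18748) = (2 - 1/(2*((-239/280))))/(-18748) = (2 - 1/(2*((-239*1/280))))*(-1/18748) = (2 - 1/(2*(-239/280)))*(-1/18748) = (2 - ½*(-280/239))*(-1/18748) = (2 + 140/239)*(-1/18748) = (618/239)*(-1/18748) = -309/2240386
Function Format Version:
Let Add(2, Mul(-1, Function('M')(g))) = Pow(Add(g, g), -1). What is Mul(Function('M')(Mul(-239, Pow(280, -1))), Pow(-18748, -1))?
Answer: Rational(-309, 2240386) ≈ -0.00013792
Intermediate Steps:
Function('M')(g) = Add(2, Mul(Rational(-1, 2), Pow(g, -1))) (Function('M')(g) = Add(2, Mul(-1, Pow(Add(g, g), -1))) = Add(2, Mul(-1, Pow(Mul(2, g), -1))) = Add(2, Mul(-1, Mul(Rational(1, 2), Pow(g, -1)))) = Add(2, Mul(Rational(-1, 2), Pow(g, -1))))
Mul(Function('M')(Mul(-239, Pow(280, -1))), Pow(-18748, -1)) = Mul(Add(2, Mul(Rational(-1, 2), Pow(Mul(-239, Pow(280, -1)), -1))), Pow(-18748, -1)) = Mul(Add(2, Mul(Rational(-1, 2), Pow(Mul(-239, Rational(1, 280)), -1))), Rational(-1, 18748)) = Mul(Add(2, Mul(Rational(-1, 2), Pow(Rational(-239, 280), -1))), Rational(-1, 18748)) = Mul(Add(2, Mul(Rational(-1, 2), Rational(-280, 239))), Rational(-1, 18748)) = Mul(Add(2, Rational(140, 239)), Rational(-1, 18748)) = Mul(Rational(618, 239), Rational(-1, 18748)) = Rational(-309, 2240386)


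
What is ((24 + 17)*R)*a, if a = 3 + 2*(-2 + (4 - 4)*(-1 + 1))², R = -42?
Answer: -18942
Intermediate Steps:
a = 11 (a = 3 + 2*(-2 + 0*0)² = 3 + 2*(-2 + 0)² = 3 + 2*(-2)² = 3 + 2*4 = 3 + 8 = 11)
((24 + 17)*R)*a = ((24 + 17)*(-42))*11 = (41*(-42))*11 = -1722*11 = -18942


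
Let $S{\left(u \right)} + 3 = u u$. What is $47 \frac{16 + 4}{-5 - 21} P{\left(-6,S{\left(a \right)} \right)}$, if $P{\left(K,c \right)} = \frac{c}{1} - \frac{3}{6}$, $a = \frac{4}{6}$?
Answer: $\frac{12925}{117} \approx 110.47$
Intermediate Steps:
$a = \frac{2}{3}$ ($a = 4 \cdot \frac{1}{6} = \frac{2}{3} \approx 0.66667$)
$S{\left(u \right)} = -3 + u^{2}$ ($S{\left(u \right)} = -3 + u u = -3 + u^{2}$)
$P{\left(K,c \right)} = - \frac{1}{2} + c$ ($P{\left(K,c \right)} = c 1 - \frac{1}{2} = c - \frac{1}{2} = - \frac{1}{2} + c$)
$47 \frac{16 + 4}{-5 - 21} P{\left(-6,S{\left(a \right)} \right)} = 47 \frac{16 + 4}{-5 - 21} \left(- \frac{1}{2} - \left(3 - \left(\frac{2}{3}\right)^{2}\right)\right) = 47 \frac{20}{-26} \left(- \frac{1}{2} + \left(-3 + \frac{4}{9}\right)\right) = 47 \cdot 20 \left(- \frac{1}{26}\right) \left(- \frac{1}{2} - \frac{23}{9}\right) = 47 \left(- \frac{10}{13}\right) \left(- \frac{55}{18}\right) = \left(- \frac{470}{13}\right) \left(- \frac{55}{18}\right) = \frac{12925}{117}$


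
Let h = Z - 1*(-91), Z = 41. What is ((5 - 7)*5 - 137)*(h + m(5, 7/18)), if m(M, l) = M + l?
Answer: -121177/6 ≈ -20196.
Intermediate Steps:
h = 132 (h = 41 - 1*(-91) = 41 + 91 = 132)
((5 - 7)*5 - 137)*(h + m(5, 7/18)) = ((5 - 7)*5 - 137)*(132 + (5 + 7/18)) = (-2*5 - 137)*(132 + (5 + 7*(1/18))) = (-10 - 137)*(132 + (5 + 7/18)) = -147*(132 + 97/18) = -147*2473/18 = -121177/6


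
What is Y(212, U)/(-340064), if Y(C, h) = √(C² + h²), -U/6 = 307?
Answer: -√859477/170032 ≈ -0.0054524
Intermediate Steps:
U = -1842 (U = -6*307 = -1842)
Y(212, U)/(-340064) = √(212² + (-1842)²)/(-340064) = √(44944 + 3392964)*(-1/340064) = √3437908*(-1/340064) = (2*√859477)*(-1/340064) = -√859477/170032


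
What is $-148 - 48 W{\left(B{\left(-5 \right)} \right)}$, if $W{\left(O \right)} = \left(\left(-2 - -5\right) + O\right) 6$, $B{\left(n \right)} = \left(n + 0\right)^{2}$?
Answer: $-8212$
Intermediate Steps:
$B{\left(n \right)} = n^{2}$
$W{\left(O \right)} = 18 + 6 O$ ($W{\left(O \right)} = \left(\left(-2 + 5\right) + O\right) 6 = \left(3 + O\right) 6 = 18 + 6 O$)
$-148 - 48 W{\left(B{\left(-5 \right)} \right)} = -148 - 48 \left(18 + 6 \left(-5\right)^{2}\right) = -148 - 48 \left(18 + 6 \cdot 25\right) = -148 - 48 \left(18 + 150\right) = -148 - 8064 = -8212$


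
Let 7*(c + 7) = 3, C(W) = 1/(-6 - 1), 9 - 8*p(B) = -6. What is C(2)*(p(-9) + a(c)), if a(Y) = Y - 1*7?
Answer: 655/392 ≈ 1.6709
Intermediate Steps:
p(B) = 15/8 (p(B) = 9/8 - ⅛*(-6) = 9/8 + ¾ = 15/8)
C(W) = -⅐ (C(W) = 1/(-7) = -⅐)
c = -46/7 (c = -7 + (⅐)*3 = -7 + 3/7 = -46/7 ≈ -6.5714)
a(Y) = -7 + Y (a(Y) = Y - 7 = -7 + Y)
C(2)*(p(-9) + a(c)) = -(15/8 + (-7 - 46/7))/7 = -(15/8 - 95/7)/7 = -⅐*(-655/56) = 655/392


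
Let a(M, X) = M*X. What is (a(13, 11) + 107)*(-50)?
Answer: -12500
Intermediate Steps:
(a(13, 11) + 107)*(-50) = (13*11 + 107)*(-50) = (143 + 107)*(-50) = 250*(-50) = -12500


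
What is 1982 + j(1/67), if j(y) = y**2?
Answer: 8897199/4489 ≈ 1982.0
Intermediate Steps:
1982 + j(1/67) = 1982 + (1/67)**2 = 1982 + 1/4489 = 8897199/4489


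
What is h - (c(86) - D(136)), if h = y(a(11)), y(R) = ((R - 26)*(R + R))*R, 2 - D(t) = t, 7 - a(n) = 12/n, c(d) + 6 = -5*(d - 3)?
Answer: -1485453/1331 ≈ -1116.0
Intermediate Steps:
c(d) = 9 - 5*d (c(d) = -6 - 5*(d - 3) = -6 - 5*(-3 + d) = -6 + (15 - 5*d) = 9 - 5*d)
a(n) = 7 - 12/n
D(t) = 2 - t
y(R) = 2*R**2*(-26 + R) (y(R) = ((-26 + R)*(2*R))*R = (2*R*(-26 + R))*R = 2*R**2*(-26 + R))
h = -1867450/1331 (h = 2*(7 - 12/11)**2*(-26 + (7 - 12/11)) = 2*(65/11)**2*(-26 + 65/11) = 2*(4225/121)*(-221/11) = -1867450/1331 ≈ -1403.0)
h - (c(86) - D(136)) = -1867450/1331 - ((9 - 5*86) - (2 - 1*136)) = -1867450/1331 - ((9 - 430) - (2 - 136)) = -1867450/1331 - (-421 - 1*(-134)) = -1867450/1331 - (-421 + 134) = -1867450/1331 - 1*(-287) = -1867450/1331 + 287 = -1485453/1331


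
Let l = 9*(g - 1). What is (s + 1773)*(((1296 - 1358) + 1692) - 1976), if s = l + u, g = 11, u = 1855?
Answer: -1286428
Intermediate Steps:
l = 90 (l = 9*(11 - 1) = 9*10 = 90)
s = 1945 (s = 90 + 1855 = 1945)
(s + 1773)*(((1296 - 1358) + 1692) - 1976) = (1945 + 1773)*(((1296 - 1358) + 1692) - 1976) = 3718*((-62 + 1692) - 1976) = 3718*(1630 - 1976) = 3718*(-346) = -1286428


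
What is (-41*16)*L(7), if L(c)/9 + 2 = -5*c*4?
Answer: 838368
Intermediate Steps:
L(c) = -18 - 180*c (L(c) = -18 + 9*(-5*c*4) = -18 + 9*(-20*c) = -18 - 180*c)
(-41*16)*L(7) = (-41*16)*(-18 - 180*7) = -656*(-18 - 1260) = -656*(-1278) = 838368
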